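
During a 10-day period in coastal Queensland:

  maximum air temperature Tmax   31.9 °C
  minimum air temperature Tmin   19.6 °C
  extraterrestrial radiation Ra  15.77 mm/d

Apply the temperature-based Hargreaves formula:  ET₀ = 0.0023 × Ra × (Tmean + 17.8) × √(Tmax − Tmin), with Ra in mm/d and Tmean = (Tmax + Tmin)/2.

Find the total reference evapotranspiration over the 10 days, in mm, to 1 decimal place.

55.4 mm

Tmean = (31.9 + 19.6)/2 = 25.75 °C
ET₀ = 0.0023 × 15.77 × (25.75 + 17.8) × √12.3 = 0.0023 × 15.77 × 43.55 × 3.5071 = 5.5398 mm/d
Over 10 days: 5.5398 × 10 = 55.398 mm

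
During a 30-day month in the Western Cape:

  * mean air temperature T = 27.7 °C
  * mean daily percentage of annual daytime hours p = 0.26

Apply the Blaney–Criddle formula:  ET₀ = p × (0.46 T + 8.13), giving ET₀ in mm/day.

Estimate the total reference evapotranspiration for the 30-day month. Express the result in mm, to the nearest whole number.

ET₀ = 0.26 × (0.46 × 27.7 + 8.13) = 0.26 × 20.872 = 5.4267 mm/d
Monthly total = 5.4267 × 30 = 162.801 mm

163 mm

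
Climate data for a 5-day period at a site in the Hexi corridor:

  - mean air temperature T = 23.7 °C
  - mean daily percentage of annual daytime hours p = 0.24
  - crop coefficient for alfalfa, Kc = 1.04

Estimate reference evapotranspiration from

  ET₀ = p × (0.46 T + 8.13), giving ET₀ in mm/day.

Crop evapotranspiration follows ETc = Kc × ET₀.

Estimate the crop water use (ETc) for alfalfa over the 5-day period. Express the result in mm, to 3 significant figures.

23.8 mm

ET₀ = 0.24 × (0.46 × 23.7 + 8.13) = 0.24 × 19.032 = 4.5677 mm/d
ETc = Kc × ET₀ = 1.04 × 4.5677 = 4.7504 mm/d
Over 5 days: 4.7504 × 5 = 23.752 mm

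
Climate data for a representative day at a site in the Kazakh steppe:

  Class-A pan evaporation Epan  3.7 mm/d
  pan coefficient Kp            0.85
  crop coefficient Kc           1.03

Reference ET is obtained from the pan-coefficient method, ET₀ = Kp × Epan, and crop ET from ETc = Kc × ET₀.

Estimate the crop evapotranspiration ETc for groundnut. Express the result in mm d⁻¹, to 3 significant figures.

3.24 mm d⁻¹

ET₀ = 0.85 × 3.7 = 3.1450 mm/d
ETc = Kc × ET₀ = 1.03 × 3.1450 = 3.2394 mm/d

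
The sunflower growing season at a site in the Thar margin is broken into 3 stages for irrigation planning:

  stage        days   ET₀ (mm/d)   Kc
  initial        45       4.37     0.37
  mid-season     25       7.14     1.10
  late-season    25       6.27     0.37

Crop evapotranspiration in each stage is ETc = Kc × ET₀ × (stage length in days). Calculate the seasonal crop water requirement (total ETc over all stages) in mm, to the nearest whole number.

327 mm

initial: 0.37 × 4.37 × 45 = 72.76 mm
mid-season: 1.10 × 7.14 × 25 = 196.35 mm
late-season: 0.37 × 6.27 × 25 = 58.00 mm
Seasonal total = 327.11 mm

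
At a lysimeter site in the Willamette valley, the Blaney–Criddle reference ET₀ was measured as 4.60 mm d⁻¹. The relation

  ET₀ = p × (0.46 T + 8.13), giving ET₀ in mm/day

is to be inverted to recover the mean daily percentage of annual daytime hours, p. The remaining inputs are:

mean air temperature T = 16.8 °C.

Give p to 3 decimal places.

p = ET₀ / (0.46 T + 8.13) = 4.60 / (0.46 × 16.8 + 8.13) = 4.60 / 15.858 = 0.2901

0.290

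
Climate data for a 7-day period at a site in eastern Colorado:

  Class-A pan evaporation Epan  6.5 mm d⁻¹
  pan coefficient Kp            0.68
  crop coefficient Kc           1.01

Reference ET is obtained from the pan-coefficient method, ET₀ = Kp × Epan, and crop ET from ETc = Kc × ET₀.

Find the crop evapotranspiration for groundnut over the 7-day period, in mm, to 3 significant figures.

ET₀ = 0.68 × 6.5 = 4.4200 mm/d
ETc = Kc × ET₀ = 1.01 × 4.4200 = 4.4642 mm/d
Over 7 days: 4.4642 × 7 = 31.249 mm

31.2 mm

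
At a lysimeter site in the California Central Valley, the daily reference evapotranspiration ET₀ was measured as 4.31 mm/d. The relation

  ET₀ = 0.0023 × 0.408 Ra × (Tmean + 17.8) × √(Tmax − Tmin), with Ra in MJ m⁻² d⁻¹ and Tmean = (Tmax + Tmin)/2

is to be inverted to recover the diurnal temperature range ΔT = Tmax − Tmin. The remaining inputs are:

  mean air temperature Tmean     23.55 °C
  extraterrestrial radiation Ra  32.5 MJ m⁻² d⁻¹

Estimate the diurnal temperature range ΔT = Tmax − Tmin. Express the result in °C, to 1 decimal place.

√ΔT = ET₀ / [0.0023 × 0.408 × Ra × (Tmean+17.8)] = 4.31 / (0.0023 × 13.2600 × 41.35) = 3.4177
ΔT = 3.4177² = 11.681 °C

11.7 °C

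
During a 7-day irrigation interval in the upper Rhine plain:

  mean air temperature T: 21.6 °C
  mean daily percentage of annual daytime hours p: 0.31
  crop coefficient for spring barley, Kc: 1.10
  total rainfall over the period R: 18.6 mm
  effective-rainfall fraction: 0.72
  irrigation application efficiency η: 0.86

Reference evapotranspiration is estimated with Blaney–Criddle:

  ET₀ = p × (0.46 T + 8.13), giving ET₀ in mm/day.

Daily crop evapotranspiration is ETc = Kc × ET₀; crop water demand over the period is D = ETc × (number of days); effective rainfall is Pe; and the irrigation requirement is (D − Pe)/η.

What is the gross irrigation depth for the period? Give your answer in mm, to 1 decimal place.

ET₀ = 0.31 × (0.46 × 21.6 + 8.13) = 0.31 × 18.066 = 5.6005 mm/d
ETc = Kc × ET₀ = 1.10 × 5.6005 = 6.1606 mm/d
Crop demand D = ETc × 7 d = 6.1606 × 7 = 43.124 mm
Pe = 0.72 × 18.6 = 13.392 mm
D − Pe = 43.124 − 13.392 = 29.732 mm
Gross irrigation = 29.732 / 0.86 = 34.572 mm

34.6 mm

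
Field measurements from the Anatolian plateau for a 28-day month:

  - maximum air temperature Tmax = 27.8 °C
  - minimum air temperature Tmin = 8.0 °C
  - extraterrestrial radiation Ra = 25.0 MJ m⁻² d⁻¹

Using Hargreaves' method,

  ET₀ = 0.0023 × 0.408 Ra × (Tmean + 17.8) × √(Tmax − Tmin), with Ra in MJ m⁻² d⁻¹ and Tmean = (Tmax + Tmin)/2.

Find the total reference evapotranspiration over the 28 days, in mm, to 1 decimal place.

104.3 mm

Tmean = (27.8 + 8.0)/2 = 17.90 °C
0.408 Ra = 0.408 × 25.0 = 10.2000 mm/d equivalent
ET₀ = 0.0023 × 10.2000 × (17.90 + 17.8) × √19.8 = 0.0023 × 10.2000 × 35.70 × 4.4497 = 3.7267 mm/d
Over 28 days: 3.7267 × 28 = 104.348 mm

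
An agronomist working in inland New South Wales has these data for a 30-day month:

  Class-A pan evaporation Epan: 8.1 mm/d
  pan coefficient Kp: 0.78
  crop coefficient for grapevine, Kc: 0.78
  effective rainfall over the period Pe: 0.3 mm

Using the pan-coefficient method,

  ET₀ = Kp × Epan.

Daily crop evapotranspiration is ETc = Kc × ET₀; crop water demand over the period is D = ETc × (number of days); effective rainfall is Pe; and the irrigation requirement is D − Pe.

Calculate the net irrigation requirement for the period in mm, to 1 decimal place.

ET₀ = 0.78 × 8.1 = 6.3180 mm/d
ETc = Kc × ET₀ = 0.78 × 6.3180 = 4.9280 mm/d
Crop demand D = ETc × 30 d = 4.9280 × 30 = 147.840 mm
D − Pe = 147.840 − 0.3 = 147.540 mm

147.5 mm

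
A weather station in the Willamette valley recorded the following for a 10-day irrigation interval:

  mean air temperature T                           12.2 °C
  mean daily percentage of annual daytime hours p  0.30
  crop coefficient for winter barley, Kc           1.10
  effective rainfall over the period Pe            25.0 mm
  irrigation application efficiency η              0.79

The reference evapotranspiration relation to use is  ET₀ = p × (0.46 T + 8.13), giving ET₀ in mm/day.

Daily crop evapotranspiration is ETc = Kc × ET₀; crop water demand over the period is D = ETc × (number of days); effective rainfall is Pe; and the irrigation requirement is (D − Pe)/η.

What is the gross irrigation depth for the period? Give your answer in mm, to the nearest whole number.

ET₀ = 0.30 × (0.46 × 12.2 + 8.13) = 0.30 × 13.742 = 4.1226 mm/d
ETc = Kc × ET₀ = 1.10 × 4.1226 = 4.5349 mm/d
Crop demand D = ETc × 10 d = 4.5349 × 10 = 45.349 mm
D − Pe = 45.349 − 25.0 = 20.349 mm
Gross irrigation = 20.349 / 0.79 = 25.758 mm

26 mm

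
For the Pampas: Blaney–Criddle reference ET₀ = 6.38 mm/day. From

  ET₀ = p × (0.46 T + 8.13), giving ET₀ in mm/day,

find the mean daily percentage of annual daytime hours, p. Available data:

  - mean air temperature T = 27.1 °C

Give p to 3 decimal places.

p = ET₀ / (0.46 T + 8.13) = 6.38 / (0.46 × 27.1 + 8.13) = 6.38 / 20.596 = 0.3098

0.310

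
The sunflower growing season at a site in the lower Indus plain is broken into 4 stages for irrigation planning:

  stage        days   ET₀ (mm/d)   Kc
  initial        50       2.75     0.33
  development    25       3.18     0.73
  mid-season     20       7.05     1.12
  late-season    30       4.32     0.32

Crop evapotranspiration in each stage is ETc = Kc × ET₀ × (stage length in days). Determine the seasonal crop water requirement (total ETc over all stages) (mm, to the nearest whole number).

303 mm

initial: 0.33 × 2.75 × 50 = 45.38 mm
development: 0.73 × 3.18 × 25 = 58.04 mm
mid-season: 1.12 × 7.05 × 20 = 157.92 mm
late-season: 0.32 × 4.32 × 30 = 41.47 mm
Seasonal total = 302.81 mm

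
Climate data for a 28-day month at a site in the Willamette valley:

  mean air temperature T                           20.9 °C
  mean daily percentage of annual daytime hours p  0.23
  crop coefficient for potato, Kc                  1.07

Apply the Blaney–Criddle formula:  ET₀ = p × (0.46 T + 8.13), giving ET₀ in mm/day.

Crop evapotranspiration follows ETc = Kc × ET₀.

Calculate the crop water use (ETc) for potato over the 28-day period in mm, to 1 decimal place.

122.3 mm

ET₀ = 0.23 × (0.46 × 20.9 + 8.13) = 0.23 × 17.744 = 4.0811 mm/d
ETc = Kc × ET₀ = 1.07 × 4.0811 = 4.3668 mm/d
Over 28 days: 4.3668 × 28 = 122.270 mm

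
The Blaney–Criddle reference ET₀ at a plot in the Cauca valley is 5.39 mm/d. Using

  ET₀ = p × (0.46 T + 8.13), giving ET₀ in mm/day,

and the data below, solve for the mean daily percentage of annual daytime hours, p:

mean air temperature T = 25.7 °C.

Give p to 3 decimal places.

0.270

p = ET₀ / (0.46 T + 8.13) = 5.39 / (0.46 × 25.7 + 8.13) = 5.39 / 19.952 = 0.2701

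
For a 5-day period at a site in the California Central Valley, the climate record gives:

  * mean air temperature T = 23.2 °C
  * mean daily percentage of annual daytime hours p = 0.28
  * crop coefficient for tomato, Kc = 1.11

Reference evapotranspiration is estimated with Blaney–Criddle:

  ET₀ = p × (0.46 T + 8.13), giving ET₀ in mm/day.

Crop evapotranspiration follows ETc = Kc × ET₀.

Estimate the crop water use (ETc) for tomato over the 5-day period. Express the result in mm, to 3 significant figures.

ET₀ = 0.28 × (0.46 × 23.2 + 8.13) = 0.28 × 18.802 = 5.2646 mm/d
ETc = Kc × ET₀ = 1.11 × 5.2646 = 5.8437 mm/d
Over 5 days: 5.8437 × 5 = 29.219 mm

29.2 mm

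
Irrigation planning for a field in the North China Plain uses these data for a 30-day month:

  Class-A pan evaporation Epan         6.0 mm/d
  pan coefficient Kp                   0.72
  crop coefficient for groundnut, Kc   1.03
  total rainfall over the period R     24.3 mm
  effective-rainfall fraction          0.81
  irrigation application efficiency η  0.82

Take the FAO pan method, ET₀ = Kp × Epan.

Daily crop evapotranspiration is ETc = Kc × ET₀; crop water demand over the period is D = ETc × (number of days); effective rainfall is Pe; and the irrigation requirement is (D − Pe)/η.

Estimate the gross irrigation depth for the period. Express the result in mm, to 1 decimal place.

ET₀ = 0.72 × 6.0 = 4.3200 mm/d
ETc = Kc × ET₀ = 1.03 × 4.3200 = 4.4496 mm/d
Crop demand D = ETc × 30 d = 4.4496 × 30 = 133.488 mm
Pe = 0.81 × 24.3 = 19.683 mm
D − Pe = 133.488 − 19.683 = 113.805 mm
Gross irrigation = 113.805 / 0.82 = 138.787 mm

138.8 mm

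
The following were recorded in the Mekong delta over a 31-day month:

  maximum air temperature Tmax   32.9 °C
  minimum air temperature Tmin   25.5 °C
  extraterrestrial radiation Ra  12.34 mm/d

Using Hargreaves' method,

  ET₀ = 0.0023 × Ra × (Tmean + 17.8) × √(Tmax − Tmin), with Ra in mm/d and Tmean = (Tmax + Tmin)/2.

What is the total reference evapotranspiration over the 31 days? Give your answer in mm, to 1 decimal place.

112.5 mm

Tmean = (32.9 + 25.5)/2 = 29.20 °C
ET₀ = 0.0023 × 12.34 × (29.20 + 17.8) × √7.4 = 0.0023 × 12.34 × 47.00 × 2.7203 = 3.6288 mm/d
Over 31 days: 3.6288 × 31 = 112.493 mm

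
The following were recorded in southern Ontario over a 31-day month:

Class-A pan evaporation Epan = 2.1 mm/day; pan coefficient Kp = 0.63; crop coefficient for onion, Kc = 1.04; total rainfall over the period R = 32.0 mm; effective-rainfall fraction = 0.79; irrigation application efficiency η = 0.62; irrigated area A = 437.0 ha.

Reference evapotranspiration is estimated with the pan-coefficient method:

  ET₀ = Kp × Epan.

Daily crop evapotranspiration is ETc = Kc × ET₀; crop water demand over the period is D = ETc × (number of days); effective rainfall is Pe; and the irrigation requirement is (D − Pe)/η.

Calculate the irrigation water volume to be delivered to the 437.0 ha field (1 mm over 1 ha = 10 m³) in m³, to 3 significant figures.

122000 m³

ET₀ = 0.63 × 2.1 = 1.3230 mm/d
ETc = Kc × ET₀ = 1.04 × 1.3230 = 1.3759 mm/d
Crop demand D = ETc × 31 d = 1.3759 × 31 = 42.653 mm
Pe = 0.79 × 32.0 = 25.280 mm
D − Pe = 42.653 − 25.280 = 17.373 mm
Gross irrigation = 17.373 / 0.62 = 28.021 mm
Volume = 28.021 mm × 437.0 ha × 10 = 122451.8 m³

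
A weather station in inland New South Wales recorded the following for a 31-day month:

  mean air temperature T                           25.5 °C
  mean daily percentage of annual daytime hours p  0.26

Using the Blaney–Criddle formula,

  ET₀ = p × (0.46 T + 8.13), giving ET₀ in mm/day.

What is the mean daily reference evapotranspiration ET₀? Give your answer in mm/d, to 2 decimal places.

5.16 mm/d

ET₀ = 0.26 × (0.46 × 25.5 + 8.13) = 0.26 × 19.860 = 5.1636 mm/d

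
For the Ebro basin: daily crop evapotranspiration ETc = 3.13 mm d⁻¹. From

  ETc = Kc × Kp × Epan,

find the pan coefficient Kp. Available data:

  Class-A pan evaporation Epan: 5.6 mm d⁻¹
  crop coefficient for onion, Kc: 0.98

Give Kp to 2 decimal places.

ETc = Kc × Kp × Epan  ⇒  Kp = ETc / (Kc × Epan)
Kp = 3.13 / (0.98 × 5.6) = 3.13 / 5.488 = 0.5703

0.57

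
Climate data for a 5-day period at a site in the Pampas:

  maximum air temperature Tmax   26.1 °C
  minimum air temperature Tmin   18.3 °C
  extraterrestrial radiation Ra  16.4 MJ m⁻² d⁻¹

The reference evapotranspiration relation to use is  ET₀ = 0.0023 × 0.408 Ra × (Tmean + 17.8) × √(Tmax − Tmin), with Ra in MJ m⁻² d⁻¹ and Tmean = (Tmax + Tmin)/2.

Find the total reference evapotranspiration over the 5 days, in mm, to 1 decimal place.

Tmean = (26.1 + 18.3)/2 = 22.20 °C
0.408 Ra = 0.408 × 16.4 = 6.6912 mm/d equivalent
ET₀ = 0.0023 × 6.6912 × (22.20 + 17.8) × √7.8 = 0.0023 × 6.6912 × 40.00 × 2.7928 = 1.7192 mm/d
Over 5 days: 1.7192 × 5 = 8.596 mm

8.6 mm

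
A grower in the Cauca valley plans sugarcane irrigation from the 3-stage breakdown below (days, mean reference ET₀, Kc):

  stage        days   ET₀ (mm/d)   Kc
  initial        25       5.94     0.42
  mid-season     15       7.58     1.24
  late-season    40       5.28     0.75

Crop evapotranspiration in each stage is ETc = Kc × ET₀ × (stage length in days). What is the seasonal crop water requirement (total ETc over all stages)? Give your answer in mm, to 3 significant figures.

362 mm

initial: 0.42 × 5.94 × 25 = 62.37 mm
mid-season: 1.24 × 7.58 × 15 = 140.99 mm
late-season: 0.75 × 5.28 × 40 = 158.40 mm
Seasonal total = 361.76 mm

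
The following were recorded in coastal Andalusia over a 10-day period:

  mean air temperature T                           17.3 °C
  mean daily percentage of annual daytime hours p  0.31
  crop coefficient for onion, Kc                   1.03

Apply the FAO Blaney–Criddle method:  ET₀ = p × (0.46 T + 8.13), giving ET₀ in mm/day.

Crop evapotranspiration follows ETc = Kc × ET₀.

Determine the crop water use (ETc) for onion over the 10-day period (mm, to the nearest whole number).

51 mm

ET₀ = 0.31 × (0.46 × 17.3 + 8.13) = 0.31 × 16.088 = 4.9873 mm/d
ETc = Kc × ET₀ = 1.03 × 4.9873 = 5.1369 mm/d
Over 10 days: 5.1369 × 10 = 51.369 mm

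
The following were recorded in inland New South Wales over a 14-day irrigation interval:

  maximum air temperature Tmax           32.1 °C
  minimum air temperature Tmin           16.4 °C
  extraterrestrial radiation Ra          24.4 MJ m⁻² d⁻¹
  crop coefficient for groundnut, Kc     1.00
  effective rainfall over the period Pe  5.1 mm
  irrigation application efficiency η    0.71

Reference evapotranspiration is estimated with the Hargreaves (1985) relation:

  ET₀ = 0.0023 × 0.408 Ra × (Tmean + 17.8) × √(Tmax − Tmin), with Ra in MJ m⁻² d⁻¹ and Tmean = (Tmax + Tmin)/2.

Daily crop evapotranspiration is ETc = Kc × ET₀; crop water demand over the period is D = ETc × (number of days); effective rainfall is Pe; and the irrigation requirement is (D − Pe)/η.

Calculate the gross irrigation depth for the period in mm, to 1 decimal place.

Tmean = (32.1 + 16.4)/2 = 24.25 °C
0.408 Ra = 0.408 × 24.4 = 9.9552 mm/d equivalent
ET₀ = 0.0023 × 9.9552 × (24.25 + 17.8) × √15.7 = 0.0023 × 9.9552 × 42.05 × 3.9623 = 3.8150 mm/d
ETc = Kc × ET₀ = 1.00 × 3.8150 = 3.8150 mm/d
Crop demand D = ETc × 14 d = 3.8150 × 14 = 53.410 mm
D − Pe = 53.410 − 5.1 = 48.310 mm
Gross irrigation = 48.310 / 0.71 = 68.042 mm

68.0 mm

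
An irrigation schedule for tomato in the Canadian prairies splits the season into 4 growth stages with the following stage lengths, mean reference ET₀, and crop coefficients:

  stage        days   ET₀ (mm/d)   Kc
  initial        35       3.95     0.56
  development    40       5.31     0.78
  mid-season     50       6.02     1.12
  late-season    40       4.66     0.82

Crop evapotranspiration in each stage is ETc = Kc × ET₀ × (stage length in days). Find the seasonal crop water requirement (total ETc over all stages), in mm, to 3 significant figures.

initial: 0.56 × 3.95 × 35 = 77.42 mm
development: 0.78 × 5.31 × 40 = 165.67 mm
mid-season: 1.12 × 6.02 × 50 = 337.12 mm
late-season: 0.82 × 4.66 × 40 = 152.85 mm
Seasonal total = 733.06 mm

733 mm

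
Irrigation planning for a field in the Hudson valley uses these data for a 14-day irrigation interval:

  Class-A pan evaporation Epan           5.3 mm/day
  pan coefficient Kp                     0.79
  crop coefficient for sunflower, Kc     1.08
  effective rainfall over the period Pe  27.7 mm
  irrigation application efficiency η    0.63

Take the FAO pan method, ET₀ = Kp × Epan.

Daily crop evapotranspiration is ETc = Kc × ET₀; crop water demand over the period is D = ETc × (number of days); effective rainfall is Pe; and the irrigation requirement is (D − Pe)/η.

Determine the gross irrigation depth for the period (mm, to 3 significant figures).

ET₀ = 0.79 × 5.3 = 4.1870 mm/d
ETc = Kc × ET₀ = 1.08 × 4.1870 = 4.5220 mm/d
Crop demand D = ETc × 14 d = 4.5220 × 14 = 63.308 mm
D − Pe = 63.308 − 27.7 = 35.608 mm
Gross irrigation = 35.608 / 0.63 = 56.521 mm

56.5 mm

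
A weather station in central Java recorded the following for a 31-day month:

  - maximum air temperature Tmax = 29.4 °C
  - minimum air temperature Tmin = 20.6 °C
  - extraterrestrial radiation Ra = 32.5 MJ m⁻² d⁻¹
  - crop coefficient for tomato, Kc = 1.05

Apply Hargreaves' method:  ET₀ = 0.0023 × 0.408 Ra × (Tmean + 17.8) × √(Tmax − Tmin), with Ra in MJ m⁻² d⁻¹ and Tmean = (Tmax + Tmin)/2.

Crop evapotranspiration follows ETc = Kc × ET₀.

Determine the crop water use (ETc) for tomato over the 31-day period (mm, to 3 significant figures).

126 mm

Tmean = (29.4 + 20.6)/2 = 25.00 °C
0.408 Ra = 0.408 × 32.5 = 13.2600 mm/d equivalent
ET₀ = 0.0023 × 13.2600 × (25.00 + 17.8) × √8.8 = 0.0023 × 13.2600 × 42.80 × 2.9665 = 3.8722 mm/d
ETc = Kc × ET₀ = 1.05 × 3.8722 = 4.0658 mm/d
Over 31 days: 4.0658 × 31 = 126.040 mm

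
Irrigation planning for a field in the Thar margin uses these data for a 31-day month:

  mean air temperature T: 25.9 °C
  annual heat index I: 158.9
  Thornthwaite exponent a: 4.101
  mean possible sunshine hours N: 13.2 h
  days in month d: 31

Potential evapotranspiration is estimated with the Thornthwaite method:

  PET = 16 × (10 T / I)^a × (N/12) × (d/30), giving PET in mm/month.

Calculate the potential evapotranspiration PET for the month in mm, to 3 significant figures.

135 mm

10T/I = 10 × 25.9 / 158.9 = 1.6300
(10T/I)^a = 1.6300^4.101 = 7.4162
Uncorrected PET = 16 × 7.4162 = 118.659 mm
Correction = (N/12)(d/30) = (13.2/12)(31/30) = 1.1367
PET = 118.659 × 1.1367 = 134.880 mm/month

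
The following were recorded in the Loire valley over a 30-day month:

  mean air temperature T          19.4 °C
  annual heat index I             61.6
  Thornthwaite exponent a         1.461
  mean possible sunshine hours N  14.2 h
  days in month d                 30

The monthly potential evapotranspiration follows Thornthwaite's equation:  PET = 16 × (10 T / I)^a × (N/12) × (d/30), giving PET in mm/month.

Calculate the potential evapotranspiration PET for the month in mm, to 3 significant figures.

101 mm

10T/I = 10 × 19.4 / 61.6 = 3.1494
(10T/I)^a = 3.1494^1.461 = 5.3445
Uncorrected PET = 16 × 5.3445 = 85.512 mm
Correction = (N/12)(d/30) = (14.2/12)(30/30) = 1.1833
PET = 85.512 × 1.1833 = 101.186 mm/month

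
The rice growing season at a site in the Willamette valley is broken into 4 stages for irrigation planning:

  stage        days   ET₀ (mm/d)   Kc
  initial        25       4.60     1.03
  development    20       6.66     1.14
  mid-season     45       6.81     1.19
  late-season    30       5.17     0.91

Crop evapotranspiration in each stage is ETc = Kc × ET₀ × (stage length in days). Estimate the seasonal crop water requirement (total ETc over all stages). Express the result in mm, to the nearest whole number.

776 mm

initial: 1.03 × 4.60 × 25 = 118.45 mm
development: 1.14 × 6.66 × 20 = 151.85 mm
mid-season: 1.19 × 6.81 × 45 = 364.68 mm
late-season: 0.91 × 5.17 × 30 = 141.14 mm
Seasonal total = 776.12 mm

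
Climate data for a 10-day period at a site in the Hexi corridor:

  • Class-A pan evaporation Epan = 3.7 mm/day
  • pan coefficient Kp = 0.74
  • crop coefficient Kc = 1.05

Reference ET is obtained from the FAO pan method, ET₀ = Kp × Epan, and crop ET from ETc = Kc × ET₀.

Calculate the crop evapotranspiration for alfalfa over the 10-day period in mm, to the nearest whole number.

ET₀ = 0.74 × 3.7 = 2.7380 mm/d
ETc = Kc × ET₀ = 1.05 × 2.7380 = 2.8749 mm/d
Over 10 days: 2.8749 × 10 = 28.749 mm

29 mm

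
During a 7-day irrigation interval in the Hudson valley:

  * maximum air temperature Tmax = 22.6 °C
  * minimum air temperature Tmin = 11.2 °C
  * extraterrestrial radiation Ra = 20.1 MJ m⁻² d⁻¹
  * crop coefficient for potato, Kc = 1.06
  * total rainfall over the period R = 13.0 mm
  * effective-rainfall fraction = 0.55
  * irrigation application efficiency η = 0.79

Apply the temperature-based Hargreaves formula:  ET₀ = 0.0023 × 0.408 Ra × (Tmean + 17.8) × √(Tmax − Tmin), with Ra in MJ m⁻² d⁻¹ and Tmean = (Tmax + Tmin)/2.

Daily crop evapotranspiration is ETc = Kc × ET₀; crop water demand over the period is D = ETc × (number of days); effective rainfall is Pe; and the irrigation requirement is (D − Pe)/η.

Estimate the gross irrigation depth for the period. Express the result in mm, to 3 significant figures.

Tmean = (22.6 + 11.2)/2 = 16.90 °C
0.408 Ra = 0.408 × 20.1 = 8.2008 mm/d equivalent
ET₀ = 0.0023 × 8.2008 × (16.90 + 17.8) × √11.4 = 0.0023 × 8.2008 × 34.70 × 3.3764 = 2.2099 mm/d
ETc = Kc × ET₀ = 1.06 × 2.2099 = 2.3425 mm/d
Crop demand D = ETc × 7 d = 2.3425 × 7 = 16.398 mm
Pe = 0.55 × 13.0 = 7.150 mm
D − Pe = 16.398 − 7.150 = 9.248 mm
Gross irrigation = 9.248 / 0.79 = 11.706 mm

11.7 mm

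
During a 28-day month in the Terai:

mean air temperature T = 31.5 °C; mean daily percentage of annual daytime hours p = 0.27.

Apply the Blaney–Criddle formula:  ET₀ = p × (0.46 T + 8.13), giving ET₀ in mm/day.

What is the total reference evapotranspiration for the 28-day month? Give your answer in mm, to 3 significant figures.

171 mm

ET₀ = 0.27 × (0.46 × 31.5 + 8.13) = 0.27 × 22.620 = 6.1074 mm/d
Monthly total = 6.1074 × 28 = 171.007 mm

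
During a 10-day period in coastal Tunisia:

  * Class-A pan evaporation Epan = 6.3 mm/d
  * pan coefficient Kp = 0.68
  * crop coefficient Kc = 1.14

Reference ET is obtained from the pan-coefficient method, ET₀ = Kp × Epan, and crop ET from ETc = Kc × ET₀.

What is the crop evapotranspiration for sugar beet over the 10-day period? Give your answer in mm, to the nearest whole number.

49 mm

ET₀ = 0.68 × 6.3 = 4.2840 mm/d
ETc = Kc × ET₀ = 1.14 × 4.2840 = 4.8838 mm/d
Over 10 days: 4.8838 × 10 = 48.838 mm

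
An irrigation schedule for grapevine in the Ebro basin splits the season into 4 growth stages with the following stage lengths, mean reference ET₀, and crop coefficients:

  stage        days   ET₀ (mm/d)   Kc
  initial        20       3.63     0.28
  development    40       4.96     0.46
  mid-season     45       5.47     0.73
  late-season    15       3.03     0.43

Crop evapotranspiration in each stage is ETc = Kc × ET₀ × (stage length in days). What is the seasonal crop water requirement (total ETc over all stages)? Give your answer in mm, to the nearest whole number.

311 mm

initial: 0.28 × 3.63 × 20 = 20.33 mm
development: 0.46 × 4.96 × 40 = 91.26 mm
mid-season: 0.73 × 5.47 × 45 = 179.69 mm
late-season: 0.43 × 3.03 × 15 = 19.54 mm
Seasonal total = 310.82 mm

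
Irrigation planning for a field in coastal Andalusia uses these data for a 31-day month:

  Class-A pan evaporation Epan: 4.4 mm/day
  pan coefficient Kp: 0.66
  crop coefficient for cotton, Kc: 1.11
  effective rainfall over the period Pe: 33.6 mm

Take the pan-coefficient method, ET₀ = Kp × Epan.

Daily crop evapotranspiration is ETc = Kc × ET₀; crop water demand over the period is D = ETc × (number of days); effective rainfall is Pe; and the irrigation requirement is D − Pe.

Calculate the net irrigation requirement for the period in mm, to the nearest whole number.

66 mm

ET₀ = 0.66 × 4.4 = 2.9040 mm/d
ETc = Kc × ET₀ = 1.11 × 2.9040 = 3.2234 mm/d
Crop demand D = ETc × 31 d = 3.2234 × 31 = 99.925 mm
D − Pe = 99.925 − 33.6 = 66.325 mm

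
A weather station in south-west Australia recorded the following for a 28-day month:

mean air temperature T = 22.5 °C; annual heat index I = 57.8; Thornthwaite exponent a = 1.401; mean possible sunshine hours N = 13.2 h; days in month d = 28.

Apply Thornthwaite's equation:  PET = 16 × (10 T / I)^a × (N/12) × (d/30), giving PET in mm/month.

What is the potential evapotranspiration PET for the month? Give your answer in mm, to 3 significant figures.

10T/I = 10 × 22.5 / 57.8 = 3.8927
(10T/I)^a = 3.8927^1.401 = 6.7134
Uncorrected PET = 16 × 6.7134 = 107.414 mm
Correction = (N/12)(d/30) = (13.2/12)(28/30) = 1.0267
PET = 107.414 × 1.0267 = 110.282 mm/month

110 mm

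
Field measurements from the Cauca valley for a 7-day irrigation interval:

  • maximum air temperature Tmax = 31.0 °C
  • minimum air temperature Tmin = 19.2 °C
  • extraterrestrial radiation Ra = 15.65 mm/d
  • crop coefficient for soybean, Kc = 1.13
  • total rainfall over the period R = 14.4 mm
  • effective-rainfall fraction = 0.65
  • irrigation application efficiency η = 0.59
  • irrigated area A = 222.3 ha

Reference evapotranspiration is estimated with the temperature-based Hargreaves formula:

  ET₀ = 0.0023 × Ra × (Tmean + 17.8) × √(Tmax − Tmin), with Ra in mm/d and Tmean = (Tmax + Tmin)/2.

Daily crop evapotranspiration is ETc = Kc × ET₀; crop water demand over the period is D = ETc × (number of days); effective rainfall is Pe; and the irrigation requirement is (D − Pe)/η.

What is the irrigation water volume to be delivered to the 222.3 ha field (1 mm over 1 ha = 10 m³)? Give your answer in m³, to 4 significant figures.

Tmean = (31.0 + 19.2)/2 = 25.10 °C
ET₀ = 0.0023 × 15.65 × (25.10 + 17.8) × √11.8 = 0.0023 × 15.65 × 42.90 × 3.4351 = 5.3044 mm/d
ETc = Kc × ET₀ = 1.13 × 5.3044 = 5.9940 mm/d
Crop demand D = ETc × 7 d = 5.9940 × 7 = 41.958 mm
Pe = 0.65 × 14.4 = 9.360 mm
D − Pe = 41.958 − 9.360 = 32.598 mm
Gross irrigation = 32.598 / 0.59 = 55.251 mm
Volume = 55.251 mm × 222.3 ha × 10 = 122823.0 m³

122800 m³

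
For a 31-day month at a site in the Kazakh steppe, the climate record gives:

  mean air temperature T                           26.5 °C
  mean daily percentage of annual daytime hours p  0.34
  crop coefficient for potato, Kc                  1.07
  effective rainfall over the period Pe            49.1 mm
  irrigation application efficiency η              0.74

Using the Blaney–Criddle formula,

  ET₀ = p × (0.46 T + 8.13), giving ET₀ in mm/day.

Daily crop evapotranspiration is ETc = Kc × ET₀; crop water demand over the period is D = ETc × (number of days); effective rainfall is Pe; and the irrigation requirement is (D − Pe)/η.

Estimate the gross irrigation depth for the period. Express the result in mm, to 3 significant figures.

ET₀ = 0.34 × (0.46 × 26.5 + 8.13) = 0.34 × 20.320 = 6.9088 mm/d
ETc = Kc × ET₀ = 1.07 × 6.9088 = 7.3924 mm/d
Crop demand D = ETc × 31 d = 7.3924 × 31 = 229.164 mm
D − Pe = 229.164 − 49.1 = 180.064 mm
Gross irrigation = 180.064 / 0.74 = 243.330 mm

243 mm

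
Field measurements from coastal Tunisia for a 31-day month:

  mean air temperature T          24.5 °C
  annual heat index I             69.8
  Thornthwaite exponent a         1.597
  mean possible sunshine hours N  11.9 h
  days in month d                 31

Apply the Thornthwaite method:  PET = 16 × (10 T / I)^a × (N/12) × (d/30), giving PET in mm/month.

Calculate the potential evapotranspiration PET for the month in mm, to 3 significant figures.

10T/I = 10 × 24.5 / 69.8 = 3.5100
(10T/I)^a = 3.5100^1.597 = 7.4277
Uncorrected PET = 16 × 7.4277 = 118.843 mm
Correction = (N/12)(d/30) = (11.9/12)(31/30) = 1.0247
PET = 118.843 × 1.0247 = 121.778 mm/month

122 mm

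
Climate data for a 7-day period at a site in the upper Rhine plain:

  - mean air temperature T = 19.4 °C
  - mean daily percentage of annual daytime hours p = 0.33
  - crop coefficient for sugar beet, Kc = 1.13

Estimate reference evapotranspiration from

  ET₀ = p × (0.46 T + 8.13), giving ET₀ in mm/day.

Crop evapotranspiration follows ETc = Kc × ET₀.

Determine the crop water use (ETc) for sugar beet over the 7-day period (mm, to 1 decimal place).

ET₀ = 0.33 × (0.46 × 19.4 + 8.13) = 0.33 × 17.054 = 5.6278 mm/d
ETc = Kc × ET₀ = 1.13 × 5.6278 = 6.3594 mm/d
Over 7 days: 6.3594 × 7 = 44.516 mm

44.5 mm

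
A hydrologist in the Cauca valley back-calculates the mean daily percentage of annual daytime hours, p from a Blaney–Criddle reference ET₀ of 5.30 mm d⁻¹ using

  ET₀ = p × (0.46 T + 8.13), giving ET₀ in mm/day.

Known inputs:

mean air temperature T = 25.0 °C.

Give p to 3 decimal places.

0.270

p = ET₀ / (0.46 T + 8.13) = 5.30 / (0.46 × 25.0 + 8.13) = 5.30 / 19.630 = 0.2700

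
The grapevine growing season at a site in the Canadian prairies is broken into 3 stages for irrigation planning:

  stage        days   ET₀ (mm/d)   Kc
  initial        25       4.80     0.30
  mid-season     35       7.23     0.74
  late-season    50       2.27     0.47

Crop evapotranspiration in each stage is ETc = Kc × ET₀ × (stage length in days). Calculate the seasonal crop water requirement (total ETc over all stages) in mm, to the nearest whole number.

initial: 0.30 × 4.80 × 25 = 36.00 mm
mid-season: 0.74 × 7.23 × 35 = 187.26 mm
late-season: 0.47 × 2.27 × 50 = 53.35 mm
Seasonal total = 276.61 mm

277 mm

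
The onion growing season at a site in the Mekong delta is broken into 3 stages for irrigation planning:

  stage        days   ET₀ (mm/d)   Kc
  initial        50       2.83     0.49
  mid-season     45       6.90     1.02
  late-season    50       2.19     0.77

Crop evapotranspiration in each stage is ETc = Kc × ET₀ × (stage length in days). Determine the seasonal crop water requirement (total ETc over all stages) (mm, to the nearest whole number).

initial: 0.49 × 2.83 × 50 = 69.34 mm
mid-season: 1.02 × 6.90 × 45 = 316.71 mm
late-season: 0.77 × 2.19 × 50 = 84.32 mm
Seasonal total = 470.37 mm

470 mm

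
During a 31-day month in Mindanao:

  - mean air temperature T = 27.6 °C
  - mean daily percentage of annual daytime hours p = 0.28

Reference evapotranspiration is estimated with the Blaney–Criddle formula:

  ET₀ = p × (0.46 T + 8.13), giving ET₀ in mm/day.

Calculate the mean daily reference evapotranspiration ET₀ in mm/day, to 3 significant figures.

ET₀ = 0.28 × (0.46 × 27.6 + 8.13) = 0.28 × 20.826 = 5.8313 mm/d

5.83 mm/day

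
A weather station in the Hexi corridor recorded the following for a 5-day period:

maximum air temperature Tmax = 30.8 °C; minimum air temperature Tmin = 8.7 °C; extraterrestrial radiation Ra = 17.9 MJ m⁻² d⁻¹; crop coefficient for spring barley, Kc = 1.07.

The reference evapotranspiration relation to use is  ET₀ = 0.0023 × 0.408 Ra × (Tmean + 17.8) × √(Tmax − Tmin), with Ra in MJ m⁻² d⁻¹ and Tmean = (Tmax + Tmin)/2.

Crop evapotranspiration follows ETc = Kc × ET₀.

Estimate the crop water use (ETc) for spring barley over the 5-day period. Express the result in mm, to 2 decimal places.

15.86 mm

Tmean = (30.8 + 8.7)/2 = 19.75 °C
0.408 Ra = 0.408 × 17.9 = 7.3032 mm/d equivalent
ET₀ = 0.0023 × 7.3032 × (19.75 + 17.8) × √22.1 = 0.0023 × 7.3032 × 37.55 × 4.7011 = 2.9652 mm/d
ETc = Kc × ET₀ = 1.07 × 2.9652 = 3.1728 mm/d
Over 5 days: 3.1728 × 5 = 15.864 mm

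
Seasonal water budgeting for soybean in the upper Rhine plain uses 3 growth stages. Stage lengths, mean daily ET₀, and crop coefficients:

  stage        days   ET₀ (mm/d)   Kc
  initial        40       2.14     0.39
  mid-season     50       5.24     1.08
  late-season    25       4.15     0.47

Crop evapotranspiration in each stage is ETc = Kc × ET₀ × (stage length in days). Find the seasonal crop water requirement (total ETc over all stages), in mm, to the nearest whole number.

initial: 0.39 × 2.14 × 40 = 33.38 mm
mid-season: 1.08 × 5.24 × 50 = 282.96 mm
late-season: 0.47 × 4.15 × 25 = 48.76 mm
Seasonal total = 365.10 mm

365 mm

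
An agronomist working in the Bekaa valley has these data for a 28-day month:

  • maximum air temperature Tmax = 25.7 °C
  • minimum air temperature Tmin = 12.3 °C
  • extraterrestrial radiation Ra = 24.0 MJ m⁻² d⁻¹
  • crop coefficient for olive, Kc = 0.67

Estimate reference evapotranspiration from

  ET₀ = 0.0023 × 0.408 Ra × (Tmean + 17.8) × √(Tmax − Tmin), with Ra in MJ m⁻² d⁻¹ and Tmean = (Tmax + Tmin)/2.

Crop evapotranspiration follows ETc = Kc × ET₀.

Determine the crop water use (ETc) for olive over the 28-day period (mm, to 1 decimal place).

56.9 mm

Tmean = (25.7 + 12.3)/2 = 19.00 °C
0.408 Ra = 0.408 × 24.0 = 9.7920 mm/d equivalent
ET₀ = 0.0023 × 9.7920 × (19.00 + 17.8) × √13.4 = 0.0023 × 9.7920 × 36.80 × 3.6606 = 3.0339 mm/d
ETc = Kc × ET₀ = 0.67 × 3.0339 = 2.0327 mm/d
Over 28 days: 2.0327 × 28 = 56.916 mm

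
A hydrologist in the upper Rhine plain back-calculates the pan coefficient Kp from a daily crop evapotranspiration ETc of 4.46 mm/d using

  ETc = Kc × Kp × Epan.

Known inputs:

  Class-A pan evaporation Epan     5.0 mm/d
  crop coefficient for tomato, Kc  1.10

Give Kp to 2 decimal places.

0.81

ETc = Kc × Kp × Epan  ⇒  Kp = ETc / (Kc × Epan)
Kp = 4.46 / (1.10 × 5.0) = 4.46 / 5.500 = 0.8109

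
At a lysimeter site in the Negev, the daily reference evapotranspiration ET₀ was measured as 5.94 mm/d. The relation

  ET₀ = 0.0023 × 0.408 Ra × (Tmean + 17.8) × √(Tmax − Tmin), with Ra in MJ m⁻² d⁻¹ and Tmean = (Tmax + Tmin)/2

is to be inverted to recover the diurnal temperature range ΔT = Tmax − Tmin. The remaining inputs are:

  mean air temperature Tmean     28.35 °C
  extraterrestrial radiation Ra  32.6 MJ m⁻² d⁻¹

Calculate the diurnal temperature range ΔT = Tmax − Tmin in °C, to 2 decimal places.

√ΔT = ET₀ / [0.0023 × 0.408 × Ra × (Tmean+17.8)] = 5.94 / (0.0023 × 13.3008 × 46.15) = 4.2074
ΔT = 4.2074² = 17.702 °C

17.70 °C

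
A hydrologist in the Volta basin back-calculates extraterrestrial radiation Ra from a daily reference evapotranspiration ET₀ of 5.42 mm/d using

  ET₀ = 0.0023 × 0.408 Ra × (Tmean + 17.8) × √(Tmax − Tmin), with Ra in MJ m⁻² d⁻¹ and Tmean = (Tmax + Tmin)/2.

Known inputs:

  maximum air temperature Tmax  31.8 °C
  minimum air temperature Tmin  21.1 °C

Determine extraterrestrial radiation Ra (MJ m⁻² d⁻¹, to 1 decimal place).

39.9 MJ m⁻² d⁻¹

Tmean = (31.8+21.1)/2 = 26.45 °C; ΔT = 10.7
Ra = ET₀ / [0.0023 × 0.408 × (Tmean+17.8) × √ΔT]
   = 5.42 / (0.0023 × 0.408 × 44.25 × 3.2711) = 39.903 MJ m⁻² d⁻¹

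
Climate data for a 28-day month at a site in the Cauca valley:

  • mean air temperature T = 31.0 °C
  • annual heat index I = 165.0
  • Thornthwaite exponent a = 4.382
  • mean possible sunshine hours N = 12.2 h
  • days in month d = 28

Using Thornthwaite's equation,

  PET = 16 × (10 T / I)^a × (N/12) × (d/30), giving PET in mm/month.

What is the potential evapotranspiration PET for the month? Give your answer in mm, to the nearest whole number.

10T/I = 10 × 31.0 / 165.0 = 1.8788
(10T/I)^a = 1.8788^4.382 = 15.8542
Uncorrected PET = 16 × 15.8542 = 253.667 mm
Correction = (N/12)(d/30) = (12.2/12)(28/30) = 0.9489
PET = 253.667 × 0.9489 = 240.705 mm/month

241 mm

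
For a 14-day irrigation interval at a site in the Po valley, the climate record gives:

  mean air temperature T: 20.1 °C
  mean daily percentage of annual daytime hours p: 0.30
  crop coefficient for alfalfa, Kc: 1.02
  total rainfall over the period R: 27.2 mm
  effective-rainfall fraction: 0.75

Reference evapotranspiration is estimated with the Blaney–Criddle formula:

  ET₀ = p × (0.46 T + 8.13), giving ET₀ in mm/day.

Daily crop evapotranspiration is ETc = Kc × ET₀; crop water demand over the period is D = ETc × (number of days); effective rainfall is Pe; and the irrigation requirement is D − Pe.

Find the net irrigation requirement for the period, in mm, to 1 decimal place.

54.0 mm

ET₀ = 0.30 × (0.46 × 20.1 + 8.13) = 0.30 × 17.376 = 5.2128 mm/d
ETc = Kc × ET₀ = 1.02 × 5.2128 = 5.3171 mm/d
Crop demand D = ETc × 14 d = 5.3171 × 14 = 74.439 mm
Pe = 0.75 × 27.2 = 20.400 mm
D − Pe = 74.439 − 20.400 = 54.039 mm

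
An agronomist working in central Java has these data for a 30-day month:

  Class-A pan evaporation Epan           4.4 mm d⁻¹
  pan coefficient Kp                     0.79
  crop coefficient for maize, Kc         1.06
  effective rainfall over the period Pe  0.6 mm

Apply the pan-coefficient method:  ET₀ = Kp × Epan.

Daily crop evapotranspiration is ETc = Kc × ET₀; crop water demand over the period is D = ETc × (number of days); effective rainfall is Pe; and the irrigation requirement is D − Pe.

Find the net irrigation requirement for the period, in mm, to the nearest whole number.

110 mm

ET₀ = 0.79 × 4.4 = 3.4760 mm/d
ETc = Kc × ET₀ = 1.06 × 3.4760 = 3.6846 mm/d
Crop demand D = ETc × 30 d = 3.6846 × 30 = 110.538 mm
D − Pe = 110.538 − 0.6 = 109.938 mm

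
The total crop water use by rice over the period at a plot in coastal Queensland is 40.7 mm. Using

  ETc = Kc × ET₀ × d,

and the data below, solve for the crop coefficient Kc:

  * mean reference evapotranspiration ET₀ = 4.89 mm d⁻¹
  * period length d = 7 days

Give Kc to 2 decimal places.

1.19

ETc = Kc × ET₀ × d  ⇒  Kc = ETc / (ET₀ × d)
Kc = 40.7 / (4.89 × 7) = 40.7 / 34.23 = 1.1890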